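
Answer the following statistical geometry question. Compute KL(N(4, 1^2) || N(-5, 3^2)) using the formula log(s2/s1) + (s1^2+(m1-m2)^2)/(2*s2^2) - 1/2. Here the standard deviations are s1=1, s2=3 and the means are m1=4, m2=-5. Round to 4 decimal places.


KL divergence between normal distributions:
KL = log(s2/s1) + (s1^2 + (m1-m2)^2)/(2*s2^2) - 1/2.
log(3/1) = 1.098612.
(1^2 + (4--5)^2)/(2*3^2) = (1 + 81)/18 = 4.555556.
KL = 1.098612 + 4.555556 - 0.5 = 5.1542

5.1542


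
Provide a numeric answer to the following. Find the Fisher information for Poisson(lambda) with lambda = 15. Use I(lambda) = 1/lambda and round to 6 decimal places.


Fisher information for Poisson: I(lambda) = 1/lambda.
lambda = 15.
I(lambda) = 1/15 = 0.066667

0.066667


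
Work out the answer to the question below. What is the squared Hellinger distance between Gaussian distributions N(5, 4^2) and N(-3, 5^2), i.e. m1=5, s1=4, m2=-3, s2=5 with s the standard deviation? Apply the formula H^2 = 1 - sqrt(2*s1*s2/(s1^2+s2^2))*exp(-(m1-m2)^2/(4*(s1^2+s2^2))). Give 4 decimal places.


Squared Hellinger distance for Gaussians:
H^2 = 1 - sqrt(2*s1*s2/(s1^2+s2^2)) * exp(-(m1-m2)^2/(4*(s1^2+s2^2))).
s1^2 = 16, s2^2 = 25, s1^2+s2^2 = 41.
sqrt(2*4*5/(41)) = 0.98773.
(m1-m2)^2 = (8)^2 = 64.
exp(-64/(4*41)) = exp(-0.390244) = 0.676892.
H^2 = 1 - 0.98773*0.676892 = 0.3314

0.3314


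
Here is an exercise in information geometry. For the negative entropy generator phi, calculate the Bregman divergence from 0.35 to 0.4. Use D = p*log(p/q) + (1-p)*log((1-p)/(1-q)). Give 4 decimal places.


Bregman divergence with negative entropy generator:
D = p*log(p/q) + (1-p)*log((1-p)/(1-q)).
p = 0.35, q = 0.4.
p*log(p/q) = 0.35*log(0.35/0.4) = -0.046736.
(1-p)*log((1-p)/(1-q)) = 0.65*log(0.65/0.6) = 0.052028.
D = -0.046736 + 0.052028 = 0.0053

0.0053


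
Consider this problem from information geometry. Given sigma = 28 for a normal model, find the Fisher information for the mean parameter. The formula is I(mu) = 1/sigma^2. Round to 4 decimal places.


The Fisher information for the mean of a normal distribution is I(mu) = 1/sigma^2.
sigma = 28, so sigma^2 = 784.
I(mu) = 1/784 = 0.0013

0.0013


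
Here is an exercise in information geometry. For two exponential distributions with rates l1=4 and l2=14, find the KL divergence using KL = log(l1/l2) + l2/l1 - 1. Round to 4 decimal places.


KL divergence for exponential family:
KL = log(l1/l2) + l2/l1 - 1.
log(4/14) = -1.252763.
14/4 = 3.5.
KL = -1.252763 + 3.5 - 1 = 1.2472

1.2472


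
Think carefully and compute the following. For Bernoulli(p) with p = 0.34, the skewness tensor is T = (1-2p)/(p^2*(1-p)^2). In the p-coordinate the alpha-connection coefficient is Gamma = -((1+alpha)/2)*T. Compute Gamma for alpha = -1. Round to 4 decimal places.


Skewness (Amari-Chentsov) tensor: T = (1-2p)/(p^2*(1-p)^2).
p = 0.34, 1-2p = 0.32, p^2 = 0.1156, (1-p)^2 = 0.4356.
T = 0.32/(0.1156 * 0.4356) = 6.354835.
In the p-coordinate, Gamma^(alpha) = Gamma^(0) - (alpha/2)*T with Gamma^(0) = (1/2)*g'(p) = -T/2,
so Gamma^(alpha) = -((1+alpha)/2)*T.
alpha = -1, -(1+alpha)/2 = 0.0.
Gamma = 0.0 * 6.354835 = 0.0000

0.0000


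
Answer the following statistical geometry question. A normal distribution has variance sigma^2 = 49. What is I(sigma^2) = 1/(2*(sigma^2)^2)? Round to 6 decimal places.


Fisher information for variance: I(sigma^2) = 1/(2*sigma^4).
sigma^2 = 49, so sigma^4 = 2401.
I = 1/(2*2401) = 1/4802 = 0.000208

0.000208


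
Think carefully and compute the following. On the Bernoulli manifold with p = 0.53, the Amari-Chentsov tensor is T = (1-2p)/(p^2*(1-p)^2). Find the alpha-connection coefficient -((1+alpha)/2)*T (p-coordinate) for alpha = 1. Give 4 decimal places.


Skewness (Amari-Chentsov) tensor: T = (1-2p)/(p^2*(1-p)^2).
p = 0.53, 1-2p = -0.06, p^2 = 0.2809, (1-p)^2 = 0.2209.
T = -0.06/(0.2809 * 0.2209) = -0.96695.
In the p-coordinate, Gamma^(alpha) = Gamma^(0) - (alpha/2)*T with Gamma^(0) = (1/2)*g'(p) = -T/2,
so Gamma^(alpha) = -((1+alpha)/2)*T.
alpha = 1, -(1+alpha)/2 = -1.0.
Gamma = -1.0 * -0.96695 = 0.9669

0.9669


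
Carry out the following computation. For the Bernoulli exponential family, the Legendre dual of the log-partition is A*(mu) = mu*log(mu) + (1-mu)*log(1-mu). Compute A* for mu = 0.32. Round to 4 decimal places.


Legendre transform for Bernoulli:
A*(mu) = mu*log(mu) + (1-mu)*log(1-mu).
mu = 0.32, 1-mu = 0.68.
mu*log(mu) = 0.32*log(0.32) = -0.364619.
(1-mu)*log(1-mu) = 0.68*log(0.68) = -0.26225.
A* = -0.364619 + -0.26225 = -0.6269

-0.6269


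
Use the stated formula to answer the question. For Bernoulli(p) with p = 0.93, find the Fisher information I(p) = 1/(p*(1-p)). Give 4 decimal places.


For Bernoulli(p), Fisher information is I(p) = 1/(p*(1-p)).
p = 0.93, 1-p = 0.07.
p*(1-p) = 0.0651.
I(p) = 1/0.0651 = 15.3610

15.3610


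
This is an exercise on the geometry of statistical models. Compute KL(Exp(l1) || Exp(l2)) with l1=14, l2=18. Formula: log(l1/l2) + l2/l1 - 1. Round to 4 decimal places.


KL divergence for exponential family:
KL = log(l1/l2) + l2/l1 - 1.
log(14/18) = -0.251314.
18/14 = 1.285714.
KL = -0.251314 + 1.285714 - 1 = 0.0344

0.0344


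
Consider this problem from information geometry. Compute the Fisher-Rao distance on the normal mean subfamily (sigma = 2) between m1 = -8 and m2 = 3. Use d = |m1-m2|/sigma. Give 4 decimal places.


On the fixed-variance normal subfamily, geodesic distance = |m1-m2|/sigma.
|-8 - 3| = 11.
sigma = 2.
d = 11/2 = 5.5000

5.5000


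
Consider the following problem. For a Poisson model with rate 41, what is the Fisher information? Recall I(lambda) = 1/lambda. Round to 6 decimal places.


Fisher information for Poisson: I(lambda) = 1/lambda.
lambda = 41.
I(lambda) = 1/41 = 0.024390

0.024390


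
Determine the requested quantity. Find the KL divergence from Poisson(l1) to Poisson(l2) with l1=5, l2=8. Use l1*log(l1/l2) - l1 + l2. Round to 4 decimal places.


KL divergence for Poisson:
KL = l1*log(l1/l2) - l1 + l2.
l1 = 5, l2 = 8.
log(5/8) = -0.470004.
l1*log(l1/l2) = 5 * -0.470004 = -2.350018.
KL = -2.350018 - 5 + 8 = 0.6500

0.6500


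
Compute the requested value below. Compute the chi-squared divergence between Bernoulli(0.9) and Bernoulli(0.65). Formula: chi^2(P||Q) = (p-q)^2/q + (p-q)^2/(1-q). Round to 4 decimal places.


Chi-squared divergence between Bernoulli distributions:
chi^2 = (p-q)^2/q + (p-q)^2/(1-q).
p = 0.9, q = 0.65, p-q = 0.25.
(p-q)^2 = 0.0625.
term1 = 0.0625/0.65 = 0.096154.
term2 = 0.0625/0.35 = 0.178571.
chi^2 = 0.096154 + 0.178571 = 0.2747

0.2747


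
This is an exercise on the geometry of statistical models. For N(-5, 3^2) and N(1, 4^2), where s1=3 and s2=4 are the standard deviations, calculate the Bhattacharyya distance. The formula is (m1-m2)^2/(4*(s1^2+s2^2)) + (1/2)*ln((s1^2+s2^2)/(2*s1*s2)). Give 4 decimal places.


Bhattacharyya distance between two Gaussians:
DB = (m1-m2)^2/(4*(s1^2+s2^2)) + (1/2)*ln((s1^2+s2^2)/(2*s1*s2)).
(m1-m2)^2 = (-6)^2 = 36.
s1^2+s2^2 = 9 + 16 = 25.
term1 = 36/100 = 0.36.
term2 = 0.5*ln(25/24.0) = 0.020411.
DB = 0.36 + 0.020411 = 0.3804

0.3804


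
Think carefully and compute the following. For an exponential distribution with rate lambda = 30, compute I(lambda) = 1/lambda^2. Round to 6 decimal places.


Fisher information for exponential: I(lambda) = 1/lambda^2.
lambda = 30, lambda^2 = 900.
I = 1/900 = 0.001111

0.001111


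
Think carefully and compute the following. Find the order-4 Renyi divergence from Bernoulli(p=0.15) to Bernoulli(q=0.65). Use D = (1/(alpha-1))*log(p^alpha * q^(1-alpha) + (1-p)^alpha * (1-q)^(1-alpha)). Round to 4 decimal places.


Renyi divergence of order alpha between Bernoulli distributions:
D = (1/(alpha-1))*log(p^alpha * q^(1-alpha) + (1-p)^alpha * (1-q)^(1-alpha)).
alpha = 4, p = 0.15, q = 0.65.
p^alpha * q^(1-alpha) = 0.15^4 * 0.65^-3 = 0.001843.
(1-p)^alpha * (1-q)^(1-alpha) = 0.85^4 * 0.35^-3 = 12.175073.
sum = 0.001843 + 12.175073 = 12.176916.
D = (1/3)*log(12.176916) = 0.8332

0.8332


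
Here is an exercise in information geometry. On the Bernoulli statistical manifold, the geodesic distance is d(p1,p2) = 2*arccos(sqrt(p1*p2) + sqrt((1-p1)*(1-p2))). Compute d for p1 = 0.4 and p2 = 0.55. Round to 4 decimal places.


Geodesic distance on Bernoulli manifold:
d(p1,p2) = 2*arccos(sqrt(p1*p2) + sqrt((1-p1)*(1-p2))).
sqrt(p1*p2) = sqrt(0.4*0.55) = 0.469042.
sqrt((1-p1)*(1-p2)) = sqrt(0.6*0.45) = 0.519615.
arg = 0.469042 + 0.519615 = 0.988657.
d = 2*arccos(0.988657) = 0.3015

0.3015


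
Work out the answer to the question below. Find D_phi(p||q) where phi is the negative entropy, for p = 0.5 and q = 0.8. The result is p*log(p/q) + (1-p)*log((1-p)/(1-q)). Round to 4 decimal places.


Bregman divergence with negative entropy generator:
D = p*log(p/q) + (1-p)*log((1-p)/(1-q)).
p = 0.5, q = 0.8.
p*log(p/q) = 0.5*log(0.5/0.8) = -0.235002.
(1-p)*log((1-p)/(1-q)) = 0.5*log(0.5/0.2) = 0.458145.
D = -0.235002 + 0.458145 = 0.2231

0.2231


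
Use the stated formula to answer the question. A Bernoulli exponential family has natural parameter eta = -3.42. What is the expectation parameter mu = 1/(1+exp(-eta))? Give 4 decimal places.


Dual coordinate (expectation parameter) for Bernoulli:
mu = 1/(1+exp(-eta)).
eta = -3.42.
exp(-eta) = exp(3.42) = 30.569415.
mu = 1/(1+30.569415) = 0.0317

0.0317


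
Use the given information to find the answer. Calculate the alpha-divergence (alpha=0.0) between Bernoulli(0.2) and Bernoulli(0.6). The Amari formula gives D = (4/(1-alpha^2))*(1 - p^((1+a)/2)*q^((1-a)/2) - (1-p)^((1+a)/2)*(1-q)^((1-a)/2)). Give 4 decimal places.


Amari alpha-divergence:
D = (4/(1-alpha^2))*(1 - p^((1+a)/2)*q^((1-a)/2) - (1-p)^((1+a)/2)*(1-q)^((1-a)/2)).
alpha = 0.0, p = 0.2, q = 0.6.
e1 = (1+alpha)/2 = 0.5, e2 = (1-alpha)/2 = 0.5.
t1 = p^e1 * q^e2 = 0.2^0.5 * 0.6^0.5 = 0.34641.
t2 = (1-p)^e1 * (1-q)^e2 = 0.8^0.5 * 0.4^0.5 = 0.565685.
4/(1-alpha^2) = 4.0.
D = 4.0*(1 - 0.34641 - 0.565685) = 0.3516

0.3516


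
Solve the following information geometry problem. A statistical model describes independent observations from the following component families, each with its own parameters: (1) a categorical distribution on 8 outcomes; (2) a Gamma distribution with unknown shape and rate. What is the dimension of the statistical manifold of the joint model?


The dimension of a statistical manifold equals the number of free
(independent) real parameters of the model. For a product of independent
blocks the parameter counts add.
- categorical on 8 outcomes (probabilities sum to 1): 8-1 = 7.
- Gamma (shape, rate): 2.
Total = 7 + 2 = 9.
Dimension = 9

9


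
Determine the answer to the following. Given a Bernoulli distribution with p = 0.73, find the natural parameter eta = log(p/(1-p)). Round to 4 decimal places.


Natural parameter for Bernoulli: eta = log(p/(1-p)).
p = 0.73, 1-p = 0.27.
p/(1-p) = 2.703704.
eta = log(2.703704) = 0.9946

0.9946


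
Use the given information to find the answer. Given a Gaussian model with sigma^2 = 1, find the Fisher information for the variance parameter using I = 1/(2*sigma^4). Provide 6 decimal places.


Fisher information for variance: I(sigma^2) = 1/(2*sigma^4).
sigma^2 = 1, so sigma^4 = 1.
I = 1/(2*1) = 1/2 = 0.500000

0.500000


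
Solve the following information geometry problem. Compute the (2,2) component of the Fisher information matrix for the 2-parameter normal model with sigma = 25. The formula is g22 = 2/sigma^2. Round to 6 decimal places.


For the 2-parameter normal family, the Fisher metric has:
  g11 = 1/sigma^2, g22 = 2/sigma^2.
sigma = 25, sigma^2 = 625.
g22 = 0.003200

0.003200


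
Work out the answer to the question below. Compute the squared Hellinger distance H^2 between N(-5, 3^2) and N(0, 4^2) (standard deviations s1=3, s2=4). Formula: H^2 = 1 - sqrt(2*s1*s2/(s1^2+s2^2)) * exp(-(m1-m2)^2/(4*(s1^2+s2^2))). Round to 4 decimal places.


Squared Hellinger distance for Gaussians:
H^2 = 1 - sqrt(2*s1*s2/(s1^2+s2^2)) * exp(-(m1-m2)^2/(4*(s1^2+s2^2))).
s1^2 = 9, s2^2 = 16, s1^2+s2^2 = 25.
sqrt(2*3*4/(25)) = 0.979796.
(m1-m2)^2 = (-5)^2 = 25.
exp(-25/(4*25)) = exp(-0.25) = 0.778801.
H^2 = 1 - 0.979796*0.778801 = 0.2369

0.2369


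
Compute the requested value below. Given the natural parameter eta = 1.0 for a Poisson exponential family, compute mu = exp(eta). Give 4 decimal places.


Expectation parameter for Poisson exponential family:
mu = exp(eta).
eta = 1.0.
mu = exp(1.0) = 2.7183

2.7183


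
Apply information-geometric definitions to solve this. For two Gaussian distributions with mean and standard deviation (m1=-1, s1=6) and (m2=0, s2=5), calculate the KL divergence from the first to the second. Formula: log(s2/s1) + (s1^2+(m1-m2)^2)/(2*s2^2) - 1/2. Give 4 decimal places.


KL divergence between normal distributions:
KL = log(s2/s1) + (s1^2 + (m1-m2)^2)/(2*s2^2) - 1/2.
log(5/6) = -0.182322.
(6^2 + (-1-0)^2)/(2*5^2) = (36 + 1)/50 = 0.74.
KL = -0.182322 + 0.74 - 0.5 = 0.0577

0.0577


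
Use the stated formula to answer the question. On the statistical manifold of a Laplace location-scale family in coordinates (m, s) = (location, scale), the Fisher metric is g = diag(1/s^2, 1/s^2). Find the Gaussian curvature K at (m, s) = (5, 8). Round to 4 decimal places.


The metric has the form g = (A dm^2 + B ds^2)/s^2 with A = 1, B = 1.
Substitute u = sqrt(A/B)*m: g = B*(du^2 + ds^2)/s^2, i.e. B times the
Poincare upper half-plane metric, which has constant Gaussian curvature -1.
Scaling a 2D metric by a constant c divides the Gaussian curvature by c,
so K = -1/B = -1/(1) = -1.0000 everywhere (the point (m, s) = (5, 8) is irrelevant:
the curvature is constant).
The requested Gaussian curvature is K = -1.0000.

-1.0000


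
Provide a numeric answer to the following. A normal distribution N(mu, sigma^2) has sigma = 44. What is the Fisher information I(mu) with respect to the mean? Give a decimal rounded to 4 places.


The Fisher information for the mean of a normal distribution is I(mu) = 1/sigma^2.
sigma = 44, so sigma^2 = 1936.
I(mu) = 1/1936 = 0.0005

0.0005


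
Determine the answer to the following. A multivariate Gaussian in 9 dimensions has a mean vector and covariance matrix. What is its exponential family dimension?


Exponential family dimension calculation:
For 9-dim MVN: mean has 9 params, covariance has 9*10/2 = 45 unique entries.
Total dim = 9 + 45 = 54.

54


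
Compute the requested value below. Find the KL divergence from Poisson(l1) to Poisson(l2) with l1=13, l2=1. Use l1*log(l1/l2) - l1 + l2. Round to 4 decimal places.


KL divergence for Poisson:
KL = l1*log(l1/l2) - l1 + l2.
l1 = 13, l2 = 1.
log(13/1) = 2.564949.
l1*log(l1/l2) = 13 * 2.564949 = 33.344342.
KL = 33.344342 - 13 + 1 = 21.3443

21.3443


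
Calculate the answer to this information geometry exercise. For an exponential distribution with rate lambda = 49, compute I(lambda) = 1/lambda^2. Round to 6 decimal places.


Fisher information for exponential: I(lambda) = 1/lambda^2.
lambda = 49, lambda^2 = 2401.
I = 1/2401 = 0.000416

0.000416


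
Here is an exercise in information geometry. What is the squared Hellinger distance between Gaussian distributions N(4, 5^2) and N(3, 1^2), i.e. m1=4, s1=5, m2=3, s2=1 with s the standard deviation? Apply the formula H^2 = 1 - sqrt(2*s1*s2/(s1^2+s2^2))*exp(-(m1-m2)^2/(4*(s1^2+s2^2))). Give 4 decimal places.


Squared Hellinger distance for Gaussians:
H^2 = 1 - sqrt(2*s1*s2/(s1^2+s2^2)) * exp(-(m1-m2)^2/(4*(s1^2+s2^2))).
s1^2 = 25, s2^2 = 1, s1^2+s2^2 = 26.
sqrt(2*5*1/(26)) = 0.620174.
(m1-m2)^2 = (1)^2 = 1.
exp(-1/(4*26)) = exp(-0.009615) = 0.990431.
H^2 = 1 - 0.620174*0.990431 = 0.3858

0.3858


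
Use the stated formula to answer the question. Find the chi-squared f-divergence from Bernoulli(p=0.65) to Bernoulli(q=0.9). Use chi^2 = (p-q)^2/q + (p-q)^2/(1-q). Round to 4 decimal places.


Chi-squared divergence between Bernoulli distributions:
chi^2 = (p-q)^2/q + (p-q)^2/(1-q).
p = 0.65, q = 0.9, p-q = -0.25.
(p-q)^2 = 0.0625.
term1 = 0.0625/0.9 = 0.069444.
term2 = 0.0625/0.1 = 0.625.
chi^2 = 0.069444 + 0.625 = 0.6944

0.6944


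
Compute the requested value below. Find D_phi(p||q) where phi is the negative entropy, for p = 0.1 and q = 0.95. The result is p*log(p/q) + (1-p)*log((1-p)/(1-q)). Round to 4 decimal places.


Bregman divergence with negative entropy generator:
D = p*log(p/q) + (1-p)*log((1-p)/(1-q)).
p = 0.1, q = 0.95.
p*log(p/q) = 0.1*log(0.1/0.95) = -0.225129.
(1-p)*log((1-p)/(1-q)) = 0.9*log(0.9/0.05) = 2.601335.
D = -0.225129 + 2.601335 = 2.3762

2.3762


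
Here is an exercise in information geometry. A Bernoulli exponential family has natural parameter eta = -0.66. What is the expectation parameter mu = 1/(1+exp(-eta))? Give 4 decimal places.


Dual coordinate (expectation parameter) for Bernoulli:
mu = 1/(1+exp(-eta)).
eta = -0.66.
exp(-eta) = exp(0.66) = 1.934792.
mu = 1/(1+1.934792) = 0.3407

0.3407


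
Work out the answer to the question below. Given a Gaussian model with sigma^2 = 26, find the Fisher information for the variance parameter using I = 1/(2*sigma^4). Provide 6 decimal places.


Fisher information for variance: I(sigma^2) = 1/(2*sigma^4).
sigma^2 = 26, so sigma^4 = 676.
I = 1/(2*676) = 1/1352 = 0.000740

0.000740


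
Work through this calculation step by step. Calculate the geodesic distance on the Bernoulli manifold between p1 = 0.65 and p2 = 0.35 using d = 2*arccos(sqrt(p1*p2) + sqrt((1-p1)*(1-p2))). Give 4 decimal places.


Geodesic distance on Bernoulli manifold:
d(p1,p2) = 2*arccos(sqrt(p1*p2) + sqrt((1-p1)*(1-p2))).
sqrt(p1*p2) = sqrt(0.65*0.35) = 0.47697.
sqrt((1-p1)*(1-p2)) = sqrt(0.35*0.65) = 0.47697.
arg = 0.47697 + 0.47697 = 0.953939.
d = 2*arccos(0.953939) = 0.6094

0.6094


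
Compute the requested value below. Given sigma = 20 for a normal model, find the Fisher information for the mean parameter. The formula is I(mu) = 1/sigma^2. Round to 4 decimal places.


The Fisher information for the mean of a normal distribution is I(mu) = 1/sigma^2.
sigma = 20, so sigma^2 = 400.
I(mu) = 1/400 = 0.0025

0.0025


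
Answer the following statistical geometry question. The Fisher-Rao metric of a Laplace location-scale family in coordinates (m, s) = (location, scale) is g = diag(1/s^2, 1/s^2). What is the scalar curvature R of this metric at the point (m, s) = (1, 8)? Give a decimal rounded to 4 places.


The metric has the form g = (A dm^2 + B ds^2)/s^2 with A = 1, B = 1.
Substitute u = sqrt(A/B)*m: g = B*(du^2 + ds^2)/s^2, i.e. B times the
Poincare upper half-plane metric, which has constant Gaussian curvature -1.
Scaling a 2D metric by a constant c divides the Gaussian curvature by c,
so K = -1/B = -1/(1) = -1.0000 everywhere (the point (m, s) = (1, 8) is irrelevant:
the curvature is constant).
Scalar curvature in dimension 2: R = 2K = -2/(1) = -2.0000.

-2.0000


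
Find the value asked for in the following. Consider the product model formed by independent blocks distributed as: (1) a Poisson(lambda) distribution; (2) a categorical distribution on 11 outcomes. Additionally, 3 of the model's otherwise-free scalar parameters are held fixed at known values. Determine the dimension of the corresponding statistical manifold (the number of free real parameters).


The dimension of a statistical manifold equals the number of free
(independent) real parameters of the model. For a product of independent
blocks the parameter counts add.
- Poisson (lambda): 1.
- categorical on 11 outcomes (probabilities sum to 1): 11-1 = 10.
Total = 1 + 10 = 11.
3 parameter(s) fixed at known values: 11 - 3 = 8.
Dimension = 8

8


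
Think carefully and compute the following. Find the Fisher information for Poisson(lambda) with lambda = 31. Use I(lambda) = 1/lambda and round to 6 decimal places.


Fisher information for Poisson: I(lambda) = 1/lambda.
lambda = 31.
I(lambda) = 1/31 = 0.032258

0.032258


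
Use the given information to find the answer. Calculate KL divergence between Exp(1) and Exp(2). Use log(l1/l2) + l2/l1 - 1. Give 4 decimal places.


KL divergence for exponential family:
KL = log(l1/l2) + l2/l1 - 1.
log(1/2) = -0.693147.
2/1 = 2.0.
KL = -0.693147 + 2.0 - 1 = 0.3069

0.3069


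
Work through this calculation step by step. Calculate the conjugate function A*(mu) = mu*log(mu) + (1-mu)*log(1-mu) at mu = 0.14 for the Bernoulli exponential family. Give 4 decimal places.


Legendre transform for Bernoulli:
A*(mu) = mu*log(mu) + (1-mu)*log(1-mu).
mu = 0.14, 1-mu = 0.86.
mu*log(mu) = 0.14*log(0.14) = -0.275256.
(1-mu)*log(1-mu) = 0.86*log(0.86) = -0.129708.
A* = -0.275256 + -0.129708 = -0.4050

-0.4050


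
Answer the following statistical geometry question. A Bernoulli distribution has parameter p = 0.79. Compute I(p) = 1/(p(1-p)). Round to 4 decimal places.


For Bernoulli(p), Fisher information is I(p) = 1/(p*(1-p)).
p = 0.79, 1-p = 0.21.
p*(1-p) = 0.1659.
I(p) = 1/0.1659 = 6.0277

6.0277


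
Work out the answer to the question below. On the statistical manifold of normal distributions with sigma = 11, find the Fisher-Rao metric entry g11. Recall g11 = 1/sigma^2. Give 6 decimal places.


For the 2-parameter normal family, the Fisher metric has:
  g11 = 1/sigma^2, g22 = 2/sigma^2.
sigma = 11, sigma^2 = 121.
g11 = 0.008264

0.008264


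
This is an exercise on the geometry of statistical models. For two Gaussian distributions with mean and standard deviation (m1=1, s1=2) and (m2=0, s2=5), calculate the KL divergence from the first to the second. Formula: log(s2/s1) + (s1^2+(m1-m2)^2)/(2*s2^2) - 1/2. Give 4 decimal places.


KL divergence between normal distributions:
KL = log(s2/s1) + (s1^2 + (m1-m2)^2)/(2*s2^2) - 1/2.
log(5/2) = 0.916291.
(2^2 + (1-0)^2)/(2*5^2) = (4 + 1)/50 = 0.1.
KL = 0.916291 + 0.1 - 0.5 = 0.5163

0.5163


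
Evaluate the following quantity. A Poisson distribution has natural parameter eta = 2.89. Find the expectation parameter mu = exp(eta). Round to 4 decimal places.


Expectation parameter for Poisson exponential family:
mu = exp(eta).
eta = 2.89.
mu = exp(2.89) = 17.9933

17.9933


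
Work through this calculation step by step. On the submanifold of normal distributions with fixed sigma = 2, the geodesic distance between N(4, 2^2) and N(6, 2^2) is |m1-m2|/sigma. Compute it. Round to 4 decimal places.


On the fixed-variance normal subfamily, geodesic distance = |m1-m2|/sigma.
|4 - 6| = 2.
sigma = 2.
d = 2/2 = 1.0000

1.0000


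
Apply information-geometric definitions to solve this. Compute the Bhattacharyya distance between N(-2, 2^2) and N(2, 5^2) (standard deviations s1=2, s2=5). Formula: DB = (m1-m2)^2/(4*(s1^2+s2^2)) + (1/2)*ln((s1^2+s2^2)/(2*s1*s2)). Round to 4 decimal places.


Bhattacharyya distance between two Gaussians:
DB = (m1-m2)^2/(4*(s1^2+s2^2)) + (1/2)*ln((s1^2+s2^2)/(2*s1*s2)).
(m1-m2)^2 = (-4)^2 = 16.
s1^2+s2^2 = 4 + 25 = 29.
term1 = 16/116 = 0.137931.
term2 = 0.5*ln(29/20.0) = 0.185782.
DB = 0.137931 + 0.185782 = 0.3237

0.3237


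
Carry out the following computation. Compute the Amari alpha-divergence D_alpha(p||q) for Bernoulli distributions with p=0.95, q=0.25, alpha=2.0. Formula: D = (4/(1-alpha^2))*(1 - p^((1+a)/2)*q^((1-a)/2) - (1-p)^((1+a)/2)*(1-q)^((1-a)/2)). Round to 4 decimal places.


Amari alpha-divergence:
D = (4/(1-alpha^2))*(1 - p^((1+a)/2)*q^((1-a)/2) - (1-p)^((1+a)/2)*(1-q)^((1-a)/2)).
alpha = 2.0, p = 0.95, q = 0.25.
e1 = (1+alpha)/2 = 1.5, e2 = (1-alpha)/2 = -0.5.
t1 = p^e1 * q^e2 = 0.95^1.5 * 0.25^-0.5 = 1.851891.
t2 = (1-p)^e1 * (1-q)^e2 = 0.05^1.5 * 0.75^-0.5 = 0.01291.
4/(1-alpha^2) = -1.333333.
D = -1.333333*(1 - 1.851891 - 0.01291) = 1.1531

1.1531


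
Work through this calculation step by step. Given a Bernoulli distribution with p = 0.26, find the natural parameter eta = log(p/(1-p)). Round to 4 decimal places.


Natural parameter for Bernoulli: eta = log(p/(1-p)).
p = 0.26, 1-p = 0.74.
p/(1-p) = 0.351351.
eta = log(0.351351) = -1.0460

-1.0460


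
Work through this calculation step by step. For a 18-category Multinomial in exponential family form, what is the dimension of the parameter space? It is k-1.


Exponential family dimension calculation:
For Multinomial with k=18 categories, dim = k-1 = 17.

17


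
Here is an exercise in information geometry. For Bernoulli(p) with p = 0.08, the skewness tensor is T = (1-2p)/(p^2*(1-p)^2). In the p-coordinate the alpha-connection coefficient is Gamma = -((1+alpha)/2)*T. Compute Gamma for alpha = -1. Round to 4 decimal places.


Skewness (Amari-Chentsov) tensor: T = (1-2p)/(p^2*(1-p)^2).
p = 0.08, 1-2p = 0.84, p^2 = 0.0064, (1-p)^2 = 0.8464.
T = 0.84/(0.0064 * 0.8464) = 155.068526.
In the p-coordinate, Gamma^(alpha) = Gamma^(0) - (alpha/2)*T with Gamma^(0) = (1/2)*g'(p) = -T/2,
so Gamma^(alpha) = -((1+alpha)/2)*T.
alpha = -1, -(1+alpha)/2 = 0.0.
Gamma = 0.0 * 155.068526 = 0.0000

0.0000


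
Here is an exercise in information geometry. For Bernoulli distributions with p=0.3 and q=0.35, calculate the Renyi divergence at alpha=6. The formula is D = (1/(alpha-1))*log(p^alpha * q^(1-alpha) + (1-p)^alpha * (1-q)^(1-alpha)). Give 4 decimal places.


Renyi divergence of order alpha between Bernoulli distributions:
D = (1/(alpha-1))*log(p^alpha * q^(1-alpha) + (1-p)^alpha * (1-q)^(1-alpha)).
alpha = 6, p = 0.3, q = 0.35.
p^alpha * q^(1-alpha) = 0.3^6 * 0.35^-5 = 0.138799.
(1-p)^alpha * (1-q)^(1-alpha) = 0.7^6 * 0.65^-5 = 1.013961.
sum = 0.138799 + 1.013961 = 1.152761.
D = (1/5)*log(1.152761) = 0.0284

0.0284


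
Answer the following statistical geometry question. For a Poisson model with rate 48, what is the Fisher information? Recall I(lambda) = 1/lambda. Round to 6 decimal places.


Fisher information for Poisson: I(lambda) = 1/lambda.
lambda = 48.
I(lambda) = 1/48 = 0.020833

0.020833


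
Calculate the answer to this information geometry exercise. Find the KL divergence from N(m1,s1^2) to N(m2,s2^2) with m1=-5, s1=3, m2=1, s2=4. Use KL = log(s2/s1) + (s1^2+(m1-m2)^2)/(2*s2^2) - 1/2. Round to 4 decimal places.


KL divergence between normal distributions:
KL = log(s2/s1) + (s1^2 + (m1-m2)^2)/(2*s2^2) - 1/2.
log(4/3) = 0.287682.
(3^2 + (-5-1)^2)/(2*4^2) = (9 + 36)/32 = 1.40625.
KL = 0.287682 + 1.40625 - 0.5 = 1.1939

1.1939


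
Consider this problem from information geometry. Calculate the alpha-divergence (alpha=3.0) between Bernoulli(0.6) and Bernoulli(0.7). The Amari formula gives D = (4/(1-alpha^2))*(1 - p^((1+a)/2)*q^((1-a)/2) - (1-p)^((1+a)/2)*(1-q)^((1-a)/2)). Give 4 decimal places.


Amari alpha-divergence:
D = (4/(1-alpha^2))*(1 - p^((1+a)/2)*q^((1-a)/2) - (1-p)^((1+a)/2)*(1-q)^((1-a)/2)).
alpha = 3.0, p = 0.6, q = 0.7.
e1 = (1+alpha)/2 = 2.0, e2 = (1-alpha)/2 = -1.0.
t1 = p^e1 * q^e2 = 0.6^2.0 * 0.7^-1.0 = 0.514286.
t2 = (1-p)^e1 * (1-q)^e2 = 0.4^2.0 * 0.3^-1.0 = 0.533333.
4/(1-alpha^2) = -0.5.
D = -0.5*(1 - 0.514286 - 0.533333) = 0.0238

0.0238


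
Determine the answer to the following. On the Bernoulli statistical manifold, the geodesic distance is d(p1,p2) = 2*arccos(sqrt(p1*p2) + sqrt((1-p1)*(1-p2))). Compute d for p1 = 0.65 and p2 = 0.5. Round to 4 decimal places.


Geodesic distance on Bernoulli manifold:
d(p1,p2) = 2*arccos(sqrt(p1*p2) + sqrt((1-p1)*(1-p2))).
sqrt(p1*p2) = sqrt(0.65*0.5) = 0.570088.
sqrt((1-p1)*(1-p2)) = sqrt(0.35*0.5) = 0.41833.
arg = 0.570088 + 0.41833 = 0.988418.
d = 2*arccos(0.988418) = 0.3047

0.3047


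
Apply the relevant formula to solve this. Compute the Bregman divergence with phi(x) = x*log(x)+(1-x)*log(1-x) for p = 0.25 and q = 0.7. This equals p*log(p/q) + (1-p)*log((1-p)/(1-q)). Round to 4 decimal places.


Bregman divergence with negative entropy generator:
D = p*log(p/q) + (1-p)*log((1-p)/(1-q)).
p = 0.25, q = 0.7.
p*log(p/q) = 0.25*log(0.25/0.7) = -0.257405.
(1-p)*log((1-p)/(1-q)) = 0.75*log(0.75/0.3) = 0.687218.
D = -0.257405 + 0.687218 = 0.4298

0.4298


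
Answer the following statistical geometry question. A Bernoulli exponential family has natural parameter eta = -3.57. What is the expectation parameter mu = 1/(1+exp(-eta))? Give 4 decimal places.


Dual coordinate (expectation parameter) for Bernoulli:
mu = 1/(1+exp(-eta)).
eta = -3.57.
exp(-eta) = exp(3.57) = 35.516593.
mu = 1/(1+35.516593) = 0.0274

0.0274


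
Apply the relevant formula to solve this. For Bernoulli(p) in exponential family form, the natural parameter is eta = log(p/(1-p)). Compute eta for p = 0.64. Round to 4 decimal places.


Natural parameter for Bernoulli: eta = log(p/(1-p)).
p = 0.64, 1-p = 0.36.
p/(1-p) = 1.777778.
eta = log(1.777778) = 0.5754

0.5754


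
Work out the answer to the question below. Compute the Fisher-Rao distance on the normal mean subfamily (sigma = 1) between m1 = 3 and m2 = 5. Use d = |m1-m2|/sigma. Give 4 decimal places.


On the fixed-variance normal subfamily, geodesic distance = |m1-m2|/sigma.
|3 - 5| = 2.
sigma = 1.
d = 2/1 = 2.0000

2.0000


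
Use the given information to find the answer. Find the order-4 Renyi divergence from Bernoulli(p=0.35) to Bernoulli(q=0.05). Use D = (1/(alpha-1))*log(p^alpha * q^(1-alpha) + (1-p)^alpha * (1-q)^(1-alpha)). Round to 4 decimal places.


Renyi divergence of order alpha between Bernoulli distributions:
D = (1/(alpha-1))*log(p^alpha * q^(1-alpha) + (1-p)^alpha * (1-q)^(1-alpha)).
alpha = 4, p = 0.35, q = 0.05.
p^alpha * q^(1-alpha) = 0.35^4 * 0.05^-3 = 120.05.
(1-p)^alpha * (1-q)^(1-alpha) = 0.65^4 * 0.95^-3 = 0.208201.
sum = 120.05 + 0.208201 = 120.258201.
D = (1/3)*log(120.258201) = 1.5965

1.5965


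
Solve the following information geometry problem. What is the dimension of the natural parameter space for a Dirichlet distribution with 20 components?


Exponential family dimension calculation:
Dirichlet with 20 components has 20 natural parameters.

20


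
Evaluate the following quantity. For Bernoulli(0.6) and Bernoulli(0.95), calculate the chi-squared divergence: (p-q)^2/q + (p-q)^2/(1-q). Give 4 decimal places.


Chi-squared divergence between Bernoulli distributions:
chi^2 = (p-q)^2/q + (p-q)^2/(1-q).
p = 0.6, q = 0.95, p-q = -0.35.
(p-q)^2 = 0.1225.
term1 = 0.1225/0.95 = 0.128947.
term2 = 0.1225/0.05 = 2.45.
chi^2 = 0.128947 + 2.45 = 2.5789

2.5789


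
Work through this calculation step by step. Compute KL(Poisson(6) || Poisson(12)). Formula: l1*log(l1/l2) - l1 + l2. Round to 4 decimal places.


KL divergence for Poisson:
KL = l1*log(l1/l2) - l1 + l2.
l1 = 6, l2 = 12.
log(6/12) = -0.693147.
l1*log(l1/l2) = 6 * -0.693147 = -4.158883.
KL = -4.158883 - 6 + 12 = 1.8411

1.8411


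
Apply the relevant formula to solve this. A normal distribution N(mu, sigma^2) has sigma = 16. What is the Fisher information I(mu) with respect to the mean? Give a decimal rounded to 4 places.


The Fisher information for the mean of a normal distribution is I(mu) = 1/sigma^2.
sigma = 16, so sigma^2 = 256.
I(mu) = 1/256 = 0.0039

0.0039


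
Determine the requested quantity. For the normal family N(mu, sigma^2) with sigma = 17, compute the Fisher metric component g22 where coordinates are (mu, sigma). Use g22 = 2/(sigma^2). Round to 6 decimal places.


For the 2-parameter normal family, the Fisher metric has:
  g11 = 1/sigma^2, g22 = 2/sigma^2.
sigma = 17, sigma^2 = 289.
g22 = 0.006920

0.006920


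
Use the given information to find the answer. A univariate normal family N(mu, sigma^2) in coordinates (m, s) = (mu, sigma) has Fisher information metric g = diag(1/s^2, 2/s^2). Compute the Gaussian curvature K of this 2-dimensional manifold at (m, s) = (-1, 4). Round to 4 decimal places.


The metric has the form g = (A dm^2 + B ds^2)/s^2 with A = 1, B = 2.
Substitute u = sqrt(A/B)*m: g = B*(du^2 + ds^2)/s^2, i.e. B times the
Poincare upper half-plane metric, which has constant Gaussian curvature -1.
Scaling a 2D metric by a constant c divides the Gaussian curvature by c,
so K = -1/B = -1/(2) = -0.5000 everywhere (the point (m, s) = (-1, 4) is irrelevant:
the curvature is constant).
The requested Gaussian curvature is K = -0.5000.

-0.5000


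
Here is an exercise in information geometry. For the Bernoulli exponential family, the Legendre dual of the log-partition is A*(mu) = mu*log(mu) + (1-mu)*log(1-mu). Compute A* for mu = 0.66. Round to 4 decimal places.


Legendre transform for Bernoulli:
A*(mu) = mu*log(mu) + (1-mu)*log(1-mu).
mu = 0.66, 1-mu = 0.34.
mu*log(mu) = 0.66*log(0.66) = -0.27424.
(1-mu)*log(1-mu) = 0.34*log(0.34) = -0.366795.
A* = -0.27424 + -0.366795 = -0.6410

-0.6410


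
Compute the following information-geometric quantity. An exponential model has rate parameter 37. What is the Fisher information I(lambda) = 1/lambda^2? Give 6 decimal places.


Fisher information for exponential: I(lambda) = 1/lambda^2.
lambda = 37, lambda^2 = 1369.
I = 1/1369 = 0.000730

0.000730


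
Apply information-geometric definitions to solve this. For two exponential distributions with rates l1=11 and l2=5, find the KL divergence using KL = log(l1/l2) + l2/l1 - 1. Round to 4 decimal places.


KL divergence for exponential family:
KL = log(l1/l2) + l2/l1 - 1.
log(11/5) = 0.788457.
5/11 = 0.454545.
KL = 0.788457 + 0.454545 - 1 = 0.2430

0.2430


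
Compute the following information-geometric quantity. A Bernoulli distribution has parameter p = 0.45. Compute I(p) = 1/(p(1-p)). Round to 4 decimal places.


For Bernoulli(p), Fisher information is I(p) = 1/(p*(1-p)).
p = 0.45, 1-p = 0.55.
p*(1-p) = 0.2475.
I(p) = 1/0.2475 = 4.0404

4.0404


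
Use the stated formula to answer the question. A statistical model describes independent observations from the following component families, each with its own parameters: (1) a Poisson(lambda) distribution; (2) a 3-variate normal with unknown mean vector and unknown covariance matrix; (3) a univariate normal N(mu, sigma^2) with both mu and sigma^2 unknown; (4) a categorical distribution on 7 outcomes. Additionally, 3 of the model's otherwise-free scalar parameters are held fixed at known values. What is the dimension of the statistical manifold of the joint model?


The dimension of a statistical manifold equals the number of free
(independent) real parameters of the model. For a product of independent
blocks the parameter counts add.
- Poisson (lambda): 1.
- 3-variate normal: 3 (mean) + 3*4/2 = 6 (symmetric covariance) = 9.
- normal (mu, sigma^2): 2.
- categorical on 7 outcomes (probabilities sum to 1): 7-1 = 6.
Total = 1 + 9 + 2 + 6 = 18.
3 parameter(s) fixed at known values: 18 - 3 = 15.
Dimension = 15

15


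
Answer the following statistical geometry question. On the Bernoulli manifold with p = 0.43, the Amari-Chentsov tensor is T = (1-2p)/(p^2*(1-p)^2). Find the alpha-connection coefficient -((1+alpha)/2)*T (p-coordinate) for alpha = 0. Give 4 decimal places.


Skewness (Amari-Chentsov) tensor: T = (1-2p)/(p^2*(1-p)^2).
p = 0.43, 1-2p = 0.14, p^2 = 0.1849, (1-p)^2 = 0.3249.
T = 0.14/(0.1849 * 0.3249) = 2.330459.
In the p-coordinate, Gamma^(alpha) = Gamma^(0) - (alpha/2)*T with Gamma^(0) = (1/2)*g'(p) = -T/2,
so Gamma^(alpha) = -((1+alpha)/2)*T.
alpha = 0, -(1+alpha)/2 = -0.5.
Gamma = -0.5 * 2.330459 = -1.1652

-1.1652


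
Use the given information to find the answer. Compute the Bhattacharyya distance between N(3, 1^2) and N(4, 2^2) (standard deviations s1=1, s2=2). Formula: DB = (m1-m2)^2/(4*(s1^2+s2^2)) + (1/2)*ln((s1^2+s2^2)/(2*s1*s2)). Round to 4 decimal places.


Bhattacharyya distance between two Gaussians:
DB = (m1-m2)^2/(4*(s1^2+s2^2)) + (1/2)*ln((s1^2+s2^2)/(2*s1*s2)).
(m1-m2)^2 = (-1)^2 = 1.
s1^2+s2^2 = 1 + 4 = 5.
term1 = 1/20 = 0.05.
term2 = 0.5*ln(5/4.0) = 0.111572.
DB = 0.05 + 0.111572 = 0.1616

0.1616


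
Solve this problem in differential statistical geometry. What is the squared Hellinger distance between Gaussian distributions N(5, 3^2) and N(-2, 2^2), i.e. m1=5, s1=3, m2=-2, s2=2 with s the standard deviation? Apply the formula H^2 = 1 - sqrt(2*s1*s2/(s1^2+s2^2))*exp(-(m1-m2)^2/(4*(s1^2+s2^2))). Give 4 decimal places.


Squared Hellinger distance for Gaussians:
H^2 = 1 - sqrt(2*s1*s2/(s1^2+s2^2)) * exp(-(m1-m2)^2/(4*(s1^2+s2^2))).
s1^2 = 9, s2^2 = 4, s1^2+s2^2 = 13.
sqrt(2*3*2/(13)) = 0.960769.
(m1-m2)^2 = (7)^2 = 49.
exp(-49/(4*13)) = exp(-0.942308) = 0.389727.
H^2 = 1 - 0.960769*0.389727 = 0.6256

0.6256


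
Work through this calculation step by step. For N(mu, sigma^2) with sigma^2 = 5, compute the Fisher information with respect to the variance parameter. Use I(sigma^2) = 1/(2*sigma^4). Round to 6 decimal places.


Fisher information for variance: I(sigma^2) = 1/(2*sigma^4).
sigma^2 = 5, so sigma^4 = 25.
I = 1/(2*25) = 1/50 = 0.020000

0.020000


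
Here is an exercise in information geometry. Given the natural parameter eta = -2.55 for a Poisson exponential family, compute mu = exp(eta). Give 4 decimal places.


Expectation parameter for Poisson exponential family:
mu = exp(eta).
eta = -2.55.
mu = exp(-2.55) = 0.0781

0.0781


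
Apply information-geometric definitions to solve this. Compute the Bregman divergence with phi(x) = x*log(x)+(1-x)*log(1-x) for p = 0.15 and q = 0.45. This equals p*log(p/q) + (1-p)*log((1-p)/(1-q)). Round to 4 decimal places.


Bregman divergence with negative entropy generator:
D = p*log(p/q) + (1-p)*log((1-p)/(1-q)).
p = 0.15, q = 0.45.
p*log(p/q) = 0.15*log(0.15/0.45) = -0.164792.
(1-p)*log((1-p)/(1-q)) = 0.85*log(0.85/0.55) = 0.37002.
D = -0.164792 + 0.37002 = 0.2052

0.2052


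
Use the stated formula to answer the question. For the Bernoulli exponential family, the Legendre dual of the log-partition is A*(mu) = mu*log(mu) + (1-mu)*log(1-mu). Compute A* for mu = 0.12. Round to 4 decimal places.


Legendre transform for Bernoulli:
A*(mu) = mu*log(mu) + (1-mu)*log(1-mu).
mu = 0.12, 1-mu = 0.88.
mu*log(mu) = 0.12*log(0.12) = -0.254432.
(1-mu)*log(1-mu) = 0.88*log(0.88) = -0.112493.
A* = -0.254432 + -0.112493 = -0.3669

-0.3669


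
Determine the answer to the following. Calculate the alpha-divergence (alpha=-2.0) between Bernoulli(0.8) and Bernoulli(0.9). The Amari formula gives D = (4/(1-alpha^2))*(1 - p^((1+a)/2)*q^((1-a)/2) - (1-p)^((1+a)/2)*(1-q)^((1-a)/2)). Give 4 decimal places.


Amari alpha-divergence:
D = (4/(1-alpha^2))*(1 - p^((1+a)/2)*q^((1-a)/2) - (1-p)^((1+a)/2)*(1-q)^((1-a)/2)).
alpha = -2.0, p = 0.8, q = 0.9.
e1 = (1+alpha)/2 = -0.5, e2 = (1-alpha)/2 = 1.5.
t1 = p^e1 * q^e2 = 0.8^-0.5 * 0.9^1.5 = 0.954594.
t2 = (1-p)^e1 * (1-q)^e2 = 0.2^-0.5 * 0.1^1.5 = 0.070711.
4/(1-alpha^2) = -1.333333.
D = -1.333333*(1 - 0.954594 - 0.070711) = 0.0337

0.0337


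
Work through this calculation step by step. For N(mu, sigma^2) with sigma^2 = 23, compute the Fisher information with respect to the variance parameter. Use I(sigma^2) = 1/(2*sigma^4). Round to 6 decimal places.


Fisher information for variance: I(sigma^2) = 1/(2*sigma^4).
sigma^2 = 23, so sigma^4 = 529.
I = 1/(2*529) = 1/1058 = 0.000945

0.000945


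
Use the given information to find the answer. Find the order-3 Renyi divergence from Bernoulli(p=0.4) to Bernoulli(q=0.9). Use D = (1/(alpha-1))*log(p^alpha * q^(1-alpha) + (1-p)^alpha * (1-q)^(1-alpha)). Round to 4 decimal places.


Renyi divergence of order alpha between Bernoulli distributions:
D = (1/(alpha-1))*log(p^alpha * q^(1-alpha) + (1-p)^alpha * (1-q)^(1-alpha)).
alpha = 3, p = 0.4, q = 0.9.
p^alpha * q^(1-alpha) = 0.4^3 * 0.9^-2 = 0.079012.
(1-p)^alpha * (1-q)^(1-alpha) = 0.6^3 * 0.1^-2 = 21.6.
sum = 0.079012 + 21.6 = 21.679012.
D = (1/2)*log(21.679012) = 1.5382

1.5382


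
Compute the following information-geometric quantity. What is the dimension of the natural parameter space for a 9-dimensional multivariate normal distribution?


Exponential family dimension calculation:
For 9-dim MVN: mean has 9 params, covariance has 9*10/2 = 45 unique entries.
Total dim = 9 + 45 = 54.

54


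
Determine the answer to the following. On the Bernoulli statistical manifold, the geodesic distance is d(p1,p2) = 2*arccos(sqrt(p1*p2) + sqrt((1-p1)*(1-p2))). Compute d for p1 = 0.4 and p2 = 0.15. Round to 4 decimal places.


Geodesic distance on Bernoulli manifold:
d(p1,p2) = 2*arccos(sqrt(p1*p2) + sqrt((1-p1)*(1-p2))).
sqrt(p1*p2) = sqrt(0.4*0.15) = 0.244949.
sqrt((1-p1)*(1-p2)) = sqrt(0.6*0.85) = 0.714143.
arg = 0.244949 + 0.714143 = 0.959092.
d = 2*arccos(0.959092) = 0.5740

0.5740
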